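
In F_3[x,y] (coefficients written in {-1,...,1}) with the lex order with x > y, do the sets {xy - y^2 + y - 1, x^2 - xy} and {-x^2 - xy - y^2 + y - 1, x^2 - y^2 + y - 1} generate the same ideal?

Equality of ideals is decidable: compute both reduced Gröbner bases (unique for the ordering) and check whether they agree.
Buchberger on the first generating set:
f_1 = xy - y^2 + y - 1, LT = xy.
f_2 = x^2 - xy, LT = x^2.

S(f_1,f_2): lcm = x^2y. S = xy - x.
  reduce S modulo (f_1, f_2):
  remainder -x + y^2 - y + 1 ≠ 0; add g_3 = -x + y^2 - y + 1 to the basis.

S(f_1,g_3): lcm = xy. S = y^3 + y^2 - y - 1.
  reduce S modulo (f_1, f_2, g_3):
  remainder y^3 + y^2 - y - 1 ≠ 0; add g_4 = y^3 + y^2 - y - 1 to the basis.

The other S-polynomials (S(f_2,g_3), S(f_1,g_4), S(f_2,g_4), S(g_3,g_4)) all reduce to 0 modulo the current basis, so we have a Gröbner basis.
Inter-reduce: drop elements whose leading term is divisible by another's, tail-reduce, and make monic.
Reduced Gröbner basis: {x - y^2 + y - 1, y^3 + y^2 - y - 1}.

Buchberger on the second generating set:
h_1 = -x^2 - xy - y^2 + y - 1, LT = x^2.
h_2 = x^2 - y^2 + y - 1, LT = x^2.

S(h_1,h_2): lcm = x^2. S = xy - y^2 + y - 1.
  reduce S modulo (h_1, h_2):
  remainder xy - y^2 + y - 1 ≠ 0; add k_3 = xy - y^2 + y - 1 to the basis.

S(h_1,k_3): lcm = x^2y. S = -xy^2 - xy + x + y^3 - y^2 + y.
  reduce S modulo (h_1, h_2, k_3):
  remainder x - y^2 + y - 1 ≠ 0; add k_4 = x - y^2 + y - 1 to the basis.

S(h_1,k_4): lcm = x^2. S = xy^2 + x + y^2 - y + 1.
  reduce S modulo (h_1, h_2, k_3, k_4):
  remainder y^3 + y^2 - y - 1 ≠ 0; add k_5 = y^3 + y^2 - y - 1 to the basis.

The other S-polynomials (S(h_2,k_3), S(h_2,k_4), S(k_3,k_4), S(h_1,k_5), S(h_2,k_5), S(k_3,k_5), S(k_4,k_5)) all reduce to 0 modulo the current basis, so we have a Gröbner basis.
Inter-reduce: drop elements whose leading term is divisible by another's, tail-reduce, and make monic.
Reduced Gröbner basis: {x - y^2 + y - 1, y^3 + y^2 - y - 1}.

The two bases agree; hence the ideals are identical.
The same test decides containment: I ⊆ J iff every generator of I reduces to 0 modulo a Gröbner basis of J.

Yes, the ideals are equal.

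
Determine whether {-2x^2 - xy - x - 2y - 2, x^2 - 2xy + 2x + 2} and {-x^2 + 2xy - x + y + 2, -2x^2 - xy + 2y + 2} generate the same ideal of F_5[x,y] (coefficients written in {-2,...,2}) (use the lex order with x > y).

Two ideals are equal iff their reduced Gröbner bases coincide (the reduced basis is unique for a fixed ordering).
Buchberger on the first generating set:
f_1 = -2x^2 - xy - x - 2y - 2, LT = x^2.
f_2 = x^2 - 2xy + 2x + 2, LT = x^2.

S(f_1,f_2): lcm = x^2. S = x + y - 1.
  leading term x: no divisor's leading term divides it; move x to the remainder.
  leading term y: no divisor's leading term divides it; move y to the remainder.
  leading term 1: no divisor's leading term divides it; move -1 to the remainder.
  remainder x + y - 1 ≠ 0; add g_3 = x + y - 1 to the basis.

S(f_1,g_3): lcm = x^2. S = 2xy - x + y + 1.
  leading term xy: subtract (2y)·g_3 from 2xy - x + y + 1 → -x - 2y^2 - 2y + 1
  leading term x: subtract (-1)·g_3 from -x - 2y^2 - 2y + 1 → -2y^2 - y
  leading term y^2: no divisor's leading term divides it; move -2y^2 to the remainder.
  leading term y: no divisor's leading term divides it; move -y to the remainder.
  remainder -2y^2 - y ≠ 0; add g_4 = -2y^2 - y to the basis.

The other S-polynomials (S(f_2,g_3), S(f_1,g_4), S(f_2,g_4), S(g_3,g_4)) all reduce to 0 modulo the current basis, so we have a Gröbner basis.
Inter-reduce: drop elements whose leading term is divisible by another's, tail-reduce, and make monic.
Reduced Gröbner basis: {x + y - 1, y^2 - 2y}.

Buchberger on the second generating set:
h_1 = -x^2 + 2xy - x + y + 2, LT = x^2.
h_2 = -2x^2 - xy + 2y + 2, LT = x^2.

S(h_1,h_2): lcm = x^2. S = x - 1.
  leading term x: no divisor's leading term divides it; move x to the remainder.
  leading term 1: no divisor's leading term divides it; move -1 to the remainder.
  remainder x - 1 ≠ 0; add k_3 = x - 1 to the basis.

S(h_1,k_3): lcm = x^2. S = -2xy + 2x - y - 2.
  leading term xy: subtract (-2y)·k_3 from -2xy + 2x - y - 2 → 2x + 2y - 2
  leading term x: subtract (2)·k_3 from 2x + 2y - 2 → 2y
  leading term y: no divisor's leading term divides it; move 2y to the remainder.
  remainder 2y ≠ 0; add k_4 = 2y to the basis.

The other S-polynomials (S(h_2,k_3), S(h_1,k_4), S(h_2,k_4), S(k_3,k_4)) all reduce to 0 modulo the current basis, so we have a Gröbner basis.
Inter-reduce: drop elements whose leading term is divisible by another's, tail-reduce, and make monic.
Reduced Gröbner basis: {x - 1, y}.

These differ, so the ideals are not equal.
The same test decides containment: I ⊆ J iff every generator of I reduces to 0 modulo a Gröbner basis of J.

No, the ideals differ.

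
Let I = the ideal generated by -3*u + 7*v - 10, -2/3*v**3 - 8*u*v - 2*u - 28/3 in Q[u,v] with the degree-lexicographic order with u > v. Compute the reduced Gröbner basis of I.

f_1 = -3*u + 7*v - 10, LT = u.
f_2 = -2/3*v**3 - 8*u*v - 2*u - 28/3, LT = v**3.

The S-polynomials (S(f_1,f_2)) all reduce to 0 modulo the current basis, so we have a Gröbner basis.

G = {v**3 + 28*v**2 - 33*v + 4, u - 7/3*v + 10/3}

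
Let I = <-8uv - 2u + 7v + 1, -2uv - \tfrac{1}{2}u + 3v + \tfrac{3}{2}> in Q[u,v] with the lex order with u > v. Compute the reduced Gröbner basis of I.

G = {u - 1, v + 1}

This is the nonlinear analogue of row-reducing a linear system.

f_1 = -8uv - 2u + 7v + 1, LT = uv.
f_2 = -2uv - \tfrac{1}{2}u + 3v + \tfrac{3}{2}, LT = uv.

S(f_1,f_2): lcm = uv. S = \tfrac{5}{8}v + \tfrac{5}{8}.
  reduce S modulo (f_1, f_2):
  remainder \tfrac{5}{8}v + \tfrac{5}{8} ≠ 0; add g_3 = \tfrac{5}{8}v + \tfrac{5}{8} to the basis.

S(f_1,g_3): lcm = uv. S = -\tfrac{3}{4}u - \tfrac{7}{8}v - \tfrac{1}{8}.
  reduce S modulo (f_1, f_2, g_3):
  remainder -\tfrac{3}{4}u + \tfrac{3}{4} ≠ 0; add g_4 = -\tfrac{3}{4}u + \tfrac{3}{4} to the basis.

The other S-polynomials (S(f_2,g_3), S(f_1,g_4), S(f_2,g_4), S(g_3,g_4)) all reduce to 0 modulo the current basis, so we have a Gröbner basis.
Inter-reduce: drop elements whose leading term is divisible by another's, tail-reduce, and make monic.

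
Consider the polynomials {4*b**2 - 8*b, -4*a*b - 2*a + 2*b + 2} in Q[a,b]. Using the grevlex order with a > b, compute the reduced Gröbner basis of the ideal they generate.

G = {b**2 - 2*b, a + 1/5*b - 1}

f_1 = 4*b**2 - 8*b, LT = b**2.
f_2 = -4*a*b - 2*a + 2*b + 2, LT = a*b.

S(f_1,f_2): lcm = a*b**2. S = -5/2*a*b + 1/2*b**2 + 1/2*b.
  leading term a*b: subtract (5/8)·f_2 from -5/2*a*b + 1/2*b**2 + 1/2*b → 1/2*b**2 + 5/4*a - 3/4*b - 5/4
  leading term b**2: subtract (1/8)·f_1 from 1/2*b**2 + 5/4*a - 3/4*b - 5/4 → 5/4*a + 1/4*b - 5/4
  leading term a: no divisor's leading term divides it; move 5/4*a to the remainder.
  leading term b: no divisor's leading term divides it; move 1/4*b to the remainder.
  leading term 1: no divisor's leading term divides it; move -5/4 to the remainder.
  remainder 5/4*a + 1/4*b - 5/4 ≠ 0; add g_3 = 5/4*a + 1/4*b - 5/4 to the basis.

The other S-polynomials (S(f_1,g_3), S(f_2,g_3)) all reduce to 0 modulo the current basis, so we have a Gröbner basis.
Inter-reduce: drop elements whose leading term is divisible by another's, tail-reduce, and make monic.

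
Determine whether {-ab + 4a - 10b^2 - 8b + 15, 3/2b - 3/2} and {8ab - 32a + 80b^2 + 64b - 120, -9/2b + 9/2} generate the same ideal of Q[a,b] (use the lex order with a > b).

Two ideals are equal iff their reduced Gröbner bases coincide (the reduced basis is unique for a fixed ordering).
Buchberger on the first generating set:
f_1 = -ab + 4a - 10b^2 - 8b + 15, LT = ab.
f_2 = 3/2b - 3/2, LT = b.

S(f_1,f_2): lcm = ab. S = -3a + 10b^2 + 8b - 15.
  leading term a: no divisor's leading term divides it; move -3a to the remainder.
  leading term b^2: subtract (20/3b)·f_2 from 10b^2 + 8b - 15 → 18b - 15
  leading term b: subtract (12)·f_2 from 18b - 15 → 3
  leading term 1: no divisor's leading term divides it; move 3 to the remainder.
  remainder -3a + 3 ≠ 0; add g_3 = -3a + 3 to the basis.

S(f_1,g_3): lcm = ab. S = -4a + 10b^2 + 9b - 15.
  leading term a: subtract (4/3)·g_3 from -4a + 10b^2 + 9b - 15 → 10b^2 + 9b - 19
  leading term b^2: subtract (20/3b)·f_2 from 10b^2 + 9b - 19 → 19b - 19
  leading term b: subtract (38/3)·f_2 from 19b - 19 → 0
  remainder 0.

S(f_2,g_3): leading monomials are coprime, so the S-polynomial reduces to 0 (Buchberger's first criterion).
Every S-polynomial of the final basis reduces to 0, so we have a Gröbner basis.
Inter-reduce: drop elements whose leading term is divisible by another's, tail-reduce, and make monic.
Reduced Gröbner basis: {a - 1, b - 1}.

Buchberger on the second generating set:
h_1 = 8ab - 32a + 80b^2 + 64b - 120, LT = ab.
h_2 = -9/2b + 9/2, LT = b.

S(h_1,h_2): lcm = ab. S = -3a + 10b^2 + 8b - 15.
  leading term a: no divisor's leading term divides it; move -3a to the remainder.
  leading term b^2: subtract (-20/9b)·h_2 from 10b^2 + 8b - 15 → 18b - 15
  leading term b: subtract (-4)·h_2 from 18b - 15 → 3
  leading term 1: no divisor's leading term divides it; move 3 to the remainder.
  remainder -3a + 3 ≠ 0; add k_3 = -3a + 3 to the basis.

S(h_1,k_3): lcm = ab. S = -4a + 10b^2 + 9b - 15.
  leading term a: subtract (4/3)·k_3 from -4a + 10b^2 + 9b - 15 → 10b^2 + 9b - 19
  leading term b^2: subtract (-20/9b)·h_2 from 10b^2 + 9b - 19 → 19b - 19
  leading term b: subtract (-38/9)·h_2 from 19b - 19 → 0
  remainder 0.

S(h_2,k_3): leading monomials are coprime, so the S-polynomial reduces to 0 (Buchberger's first criterion).
Every S-polynomial of the final basis reduces to 0, so we have a Gröbner basis.
Inter-reduce: drop elements whose leading term is divisible by another's, tail-reduce, and make monic.
Reduced Gröbner basis: {a - 1, b - 1}.

The two bases agree; hence the ideals are identical.

Yes, the ideals are equal.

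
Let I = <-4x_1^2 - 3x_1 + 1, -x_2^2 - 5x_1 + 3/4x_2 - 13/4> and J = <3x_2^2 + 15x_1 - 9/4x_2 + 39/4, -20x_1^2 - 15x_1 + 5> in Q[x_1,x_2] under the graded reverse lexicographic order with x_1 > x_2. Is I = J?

Yes, the ideals are equal.

Equality of ideals is decidable: compute both reduced Gröbner bases (unique for the ordering) and check whether they agree.
Buchberger on the first generating set:
f_1 = -4x_1^2 - 3x_1 + 1, LT = x_1^2.
f_2 = -x_2^2 - 5x_1 + 3/4x_2 - 13/4, LT = x_2^2.

S(f_1,f_2): leading monomials are coprime, so the S-polynomial reduces to 0 (Buchberger's first criterion).
Every S-polynomial of the final basis reduces to 0, so we have a Gröbner basis.
Inter-reduce: drop elements whose leading term is divisible by another's, tail-reduce, and make monic.
Reduced Gröbner basis: {x_1^2 + 3/4x_1 - 1/4, x_2^2 + 5x_1 - 3/4x_2 + 13/4}.

Buchberger on the second generating set:
h_1 = 3x_2^2 + 15x_1 - 9/4x_2 + 39/4, LT = x_2^2.
h_2 = -20x_1^2 - 15x_1 + 5, LT = x_1^2.

S(h_1,h_2): leading monomials are coprime, so the S-polynomial reduces to 0 (Buchberger's first criterion).
Every S-polynomial of the final basis reduces to 0, so we have a Gröbner basis.
Inter-reduce: drop elements whose leading term is divisible by another's, tail-reduce, and make monic.
Reduced Gröbner basis: {x_1^2 + 3/4x_1 - 1/4, x_2^2 + 5x_1 - 3/4x_2 + 13/4}.

These coincide, so the ideals are equal.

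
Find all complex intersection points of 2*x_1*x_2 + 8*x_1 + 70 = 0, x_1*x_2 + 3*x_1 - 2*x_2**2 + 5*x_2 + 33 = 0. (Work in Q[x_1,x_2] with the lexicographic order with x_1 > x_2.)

{(-35, -3), (-14, -3/2), (-5, 3)}

Compute a lex Gröbner basis by Buchberger's algorithm.
f_1 = 2*x_1*x_2 + 8*x_1 + 70, LT = x_1*x_2.
f_2 = x_1*x_2 + 3*x_1 - 2*x_2**2 + 5*x_2 + 33, LT = x_1*x_2.

S(f_1,f_2): lcm = x_1*x_2. S = x_1 + 2*x_2**2 - 5*x_2 + 2.
  leading term x_1: no divisor's leading term divides it; move x_1 to the remainder.
  leading term x_2**2: no divisor's leading term divides it; move 2*x_2**2 to the remainder.
  leading term x_2: no divisor's leading term divides it; move -5*x_2 to the remainder.
  leading term 1: no divisor's leading term divides it; move 2 to the remainder.
  remainder x_1 + 2*x_2**2 - 5*x_2 + 2 ≠ 0; add h_3 = x_1 + 2*x_2**2 - 5*x_2 + 2 to the basis.

S(f_1,h_3): lcm = x_1*x_2. S = 4*x_1 - 2*x_2**3 + 5*x_2**2 - 2*x_2 + 35.
  leading term x_1: subtract (4)·h_3 from 4*x_1 - 2*x_2**3 + 5*x_2**2 - 2*x_2 + 35 → -2*x_2**3 - 3*x_2**2 + 18*x_2 + 27
  leading term x_2**3: no divisor's leading term divides it; move -2*x_2**3 to the remainder.
  leading term x_2**2: no divisor's leading term divides it; move -3*x_2**2 to the remainder.
  leading term x_2: no divisor's leading term divides it; move 18*x_2 to the remainder.
  leading term 1: no divisor's leading term divides it; move 27 to the remainder.
  remainder -2*x_2**3 - 3*x_2**2 + 18*x_2 + 27 ≠ 0; add h_4 = -2*x_2**3 - 3*x_2**2 + 18*x_2 + 27 to the basis.

The other S-polynomials (S(f_2,h_3), S(f_1,h_4), S(f_2,h_4), S(h_3,h_4)) all reduce to 0 modulo the current basis, so we have a Gröbner basis.
Inter-reduce: drop elements whose leading term is divisible by another's, tail-reduce, and make monic.
Reduced Gröbner basis: {x_1 + 2*x_2**2 - 5*x_2 + 2, x_2**3 + 3/2*x_2**2 - 9*x_2 - 27/2}.

Since the basis is lex-ordered, x_2**3 + 3/2*x_2**2 - 9*x_2 - 27/2 is univariate in x_2. Its roots are {-3, -3/2, 3}. Back-substituting each root into the other basis elements fixes the other coordinates.
  x_2 = -3: the earlier basis element becomes x_1 + 35 = 0, giving x_1 = -35 — point (-35, -3).
  x_2 = -3/2: the earlier basis element becomes x_1 + 14 = 0, giving x_1 = -14 — point (-14, -3/2).
  x_2 = 3: the earlier basis element becomes x_1 + 5 = 0, giving x_1 = -5 — point (-5, 3).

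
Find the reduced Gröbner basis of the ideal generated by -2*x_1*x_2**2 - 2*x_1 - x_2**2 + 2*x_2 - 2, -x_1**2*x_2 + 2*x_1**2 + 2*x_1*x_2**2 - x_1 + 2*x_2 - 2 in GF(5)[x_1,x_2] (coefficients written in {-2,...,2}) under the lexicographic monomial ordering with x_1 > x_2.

Buchberger's algorithm terminates because the ascending chain of leading-term ideals stabilizes.

f_1 = -2*x_1*x_2**2 - 2*x_1 - x_2**2 + 2*x_2 - 2, LT = x_1*x_2**2.
f_2 = -x_1**2*x_2 + 2*x_1**2 + 2*x_1*x_2**2 - x_1 + 2*x_2 - 2, LT = x_1**2*x_2.

S(f_1,f_2): lcm = x_1**2*x_2**2. S = 2*x_1**2*x_2 + x_1**2 + 2*x_1*x_2**3 - 2*x_1*x_2**2 - 2*x_1*x_2 + x_1 + 2*x_2**2 - 2*x_2.
  leading term x_1**2*x_2: subtract (-2)·f_2 from 2*x_1**2*x_2 + x_1**2 + 2*x_1*x_2**3 - 2*x_1*x_2**2 - 2*x_1*x_2 + x_1 + 2*x_2**2 - 2*x_2 → 2*x_1*x_2**3 + 2*x_1*x_2**2 - 2*x_1*x_2 - x_1 + 2*x_2**2 + 2*x_2 + 1
  leading term x_1*x_2**3: subtract (-x_2)·f_1 from 2*x_1*x_2**3 + 2*x_1*x_2**2 - 2*x_1*x_2 - x_1 + 2*x_2**2 + 2*x_2 + 1 → 2*x_1*x_2**2 + x_1*x_2 - x_1 - x_2**3 - x_2**2 + 1
  leading term x_1*x_2**2: subtract (-1)·f_1 from 2*x_1*x_2**2 + x_1*x_2 - x_1 - x_2**3 - x_2**2 + 1 → x_1*x_2 + 2*x_1 - x_2**3 - 2*x_2**2 + 2*x_2 - 1
  leading term x_1*x_2: no divisor's leading term divides it; move x_1*x_2 to the remainder.
  leading term x_1: no divisor's leading term divides it; move 2*x_1 to the remainder.
  leading term x_2**3: no divisor's leading term divides it; move -x_2**3 to the remainder.
  leading term x_2**2: no divisor's leading term divides it; move -2*x_2**2 to the remainder.
  leading term x_2: no divisor's leading term divides it; move 2*x_2 to the remainder.
  leading term 1: no divisor's leading term divides it; move -1 to the remainder.
  remainder x_1*x_2 + 2*x_1 - x_2**3 - 2*x_2**2 + 2*x_2 - 1 ≠ 0; add g_3 = x_1*x_2 + 2*x_1 - x_2**3 - 2*x_2**2 + 2*x_2 - 1 to the basis.

S(f_1,g_3): lcm = x_1*x_2**2. S = -2*x_1*x_2 + x_1 + x_2**4 + 2*x_2**3 + x_2**2 + 1.
  leading term x_1*x_2: subtract (-2)·g_3 from -2*x_1*x_2 + x_1 + x_2**4 + 2*x_2**3 + x_2**2 + 1 → x_2**4 + 2*x_2**2 - x_2 - 1
  leading term x_2**4: no divisor's leading term divides it; move x_2**4 to the remainder.
  leading term x_2**2: no divisor's leading term divides it; move 2*x_2**2 to the remainder.
  leading term x_2: no divisor's leading term divides it; move -x_2 to the remainder.
  leading term 1: no divisor's leading term divides it; move -1 to the remainder.
  remainder x_2**4 + 2*x_2**2 - x_2 - 1 ≠ 0; add g_4 = x_2**4 + 2*x_2**2 - x_2 - 1 to the basis.

S(f_2,g_3): lcm = x_1**2*x_2. S = x_1**2 + x_1*x_2**3 - 2*x_1*x_2 + 2*x_1 - 2*x_2 + 2.
  leading term x_1**2: no divisor's leading term divides it; move x_1**2 to the remainder.
  leading term x_1*x_2**3: subtract (2*x_2)·f_1 from x_1*x_2**3 - 2*x_1*x_2 + 2*x_1 - 2*x_2 + 2 → 2*x_1*x_2 + 2*x_1 + 2*x_2**3 + x_2**2 + 2*x_2 + 2
  leading term x_1*x_2: subtract (2)·g_3 from 2*x_1*x_2 + 2*x_1 + 2*x_2**3 + x_2**2 + 2*x_2 + 2 → -2*x_1 - x_2**3 - 2*x_2 - 1
  leading term x_1: no divisor's leading term divides it; move -2*x_1 to the remainder.
  leading term x_2**3: no divisor's leading term divides it; move -x_2**3 to the remainder.
  leading term x_2: no divisor's leading term divides it; move -2*x_2 to the remainder.
  leading term 1: no divisor's leading term divides it; move -1 to the remainder.
  remainder x_1**2 - 2*x_1 - x_2**3 - 2*x_2 - 1 ≠ 0; add g_5 = x_1**2 - 2*x_1 - x_2**3 - 2*x_2 - 1 to the basis.

The other S-polynomials (S(f_1,g_4), S(f_2,g_4), S(g_3,g_4), S(f_1,g_5), S(f_2,g_5), S(g_3,g_5), S(g_4,g_5)) all reduce to 0 modulo the current basis, so we have a Gröbner basis.
Inter-reduce: drop elements whose leading term is divisible by another's, tail-reduce, and make monic.

G = {x_1**2 - 2*x_1 - x_2**3 - 2*x_2 - 1, x_1*x_2 + 2*x_1 - x_2**3 - 2*x_2**2 + 2*x_2 - 1, x_2**4 + 2*x_2**2 - x_2 - 1}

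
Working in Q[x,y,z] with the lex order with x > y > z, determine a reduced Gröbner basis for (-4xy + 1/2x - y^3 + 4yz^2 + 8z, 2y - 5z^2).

G = {xz^2 - 1/20x + 25/16z^6 - z^4 - 4/5z, y - 5/2z^2}

f_1 = -4xy + 1/2x - y^3 + 4yz^2 + 8z, LT = xy.
f_2 = 2y - 5z^2, LT = y.

S(f_1,f_2): lcm = xy. S = 5/2xz^2 - 1/8x + 1/4y^3 - yz^2 - 2z.
  reduce S modulo (f_1, f_2):
  remainder 5/2xz^2 - 1/8x + 125/32z^6 - 5/2z^4 - 2z ≠ 0; add g_3 = 5/2xz^2 - 1/8x + 125/32z^6 - 5/2z^4 - 2z to the basis.

The other S-polynomials (S(f_1,g_3), S(f_2,g_3)) all reduce to 0 modulo the current basis, so we have a Gröbner basis.
Inter-reduce: drop elements whose leading term is divisible by another's, tail-reduce, and make monic.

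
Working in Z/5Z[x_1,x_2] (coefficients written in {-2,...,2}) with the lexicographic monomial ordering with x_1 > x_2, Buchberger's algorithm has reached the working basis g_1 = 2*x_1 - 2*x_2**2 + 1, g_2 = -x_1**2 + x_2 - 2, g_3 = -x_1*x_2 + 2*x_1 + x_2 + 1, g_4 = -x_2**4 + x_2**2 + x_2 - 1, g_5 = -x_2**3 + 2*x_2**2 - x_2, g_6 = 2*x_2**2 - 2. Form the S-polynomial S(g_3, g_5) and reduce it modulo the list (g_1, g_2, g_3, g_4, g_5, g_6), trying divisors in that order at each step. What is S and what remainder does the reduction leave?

lcm(LM(g_3), LM(g_5)) = x_1*x_2**3.
S = (lcm/LT(g_3))·g_3 − (lcm/LT(g_5))·g_5 = -x_1*x_2 - x_2**3 - x_2**2.
Reduce S modulo (g_1, g_2, g_3, g_4, g_5, g_6) in that order:
  leading term x_1*x_2: subtract (2*x_2)·g_1 from -x_1*x_2 - x_2**3 - x_2**2 → -2*x_2**3 - x_2**2 - 2*x_2
  leading term x_2**3: subtract (2)·g_5 from -2*x_2**3 - x_2**2 - 2*x_2 → 0
The remainder is 0, so this S-polynomial contributes no new basis element.

S(g_3, g_5) = -x_1*x_2 - x_2**3 - x_2**2; remainder on division = 0.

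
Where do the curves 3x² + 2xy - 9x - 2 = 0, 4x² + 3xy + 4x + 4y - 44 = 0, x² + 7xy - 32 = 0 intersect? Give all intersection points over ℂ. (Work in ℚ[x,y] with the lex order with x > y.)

Compute a lex Gröbner basis by Buchberger's algorithm.
f_1 = 3x² + 2xy - 9x - 2, LT = x².
f_2 = 4x² + 3xy + 4x + 4y - 44, LT = x².
f_3 = x² + 7xy - 32, LT = x².

S(f_1,f_2): lcm = x². S = -1/12xy - 4x - y + 31/3.
  leading term xy: no divisor's leading term divides it; move -1/12xy to the remainder.
  leading term x: no divisor's leading term divides it; move -4x to the remainder.
  leading term y: no divisor's leading term divides it; move -y to the remainder.
  leading term 1: no divisor's leading term divides it; move 31/3 to the remainder.
  remainder -1/12xy - 4x - y + 31/3 ≠ 0; add h_4 = -1/12xy - 4x - y + 31/3 to the basis.

S(f_1,f_3): lcm = x². S = -19/3xy - 3x + 94/3.
  leading term xy: subtract (76)·h_4 from -19/3xy - 3x + 94/3 → 301x + 76y - 754
  leading term x: no divisor's leading term divides it; move 301x to the remainder.
  leading term y: no divisor's leading term divides it; move 76y to the remainder.
  leading term 1: no divisor's leading term divides it; move -754 to the remainder.
  remainder 301x + 76y - 754 ≠ 0; add h_5 = 301x + 76y - 754 to the basis.

S(f_1,h_4): lcm = x²y. S = -48x² + ⅔xy² - 15xy + 124x - ⅔y.
  leading term x²: subtract (-16)·f_1 from -48x² + ⅔xy² - 15xy + 124x - ⅔y → ⅔xy² + 17xy - 20x - ⅔y - 32
  leading term xy²: subtract (-8y)·h_4 from ⅔xy² + 17xy - 20x - ⅔y - 32 → -15xy - 20x - 8y² + 82y - 32
  leading term xy: subtract (180)·h_4 from -15xy - 20x - 8y² + 82y - 32 → 700x - 8y² + 262y - 1892
  leading term x: subtract (100/43)·h_5 from 700x - 8y² + 262y - 1892 → -8y² + 3666/43y - 5956/43
  leading term y²: no divisor's leading term divides it; move -8y² to the remainder.
  leading term y: no divisor's leading term divides it; move 3666/43y to the remainder.
  leading term 1: no divisor's leading term divides it; move -5956/43 to the remainder.
  remainder -8y² + 3666/43y - 5956/43 ≠ 0; add h_6 = -8y² + 3666/43y - 5956/43 to the basis.

S(f_3,h_4): lcm = x²y. S = -48x² + 7xy² - 12xy + 124x - 32y.
  leading term x²: subtract (-16)·f_1 from -48x² + 7xy² - 12xy + 124x - 32y → 7xy² + 20xy - 20x - 32y - 32
  leading term xy²: subtract (-84y)·h_4 from 7xy² + 20xy - 20x - 32y - 32 → -316xy - 20x - 84y² + 836y - 32
  leading term xy: subtract (3792)·h_4 from -316xy - 20x - 84y² + 836y - 32 → 15148x - 84y² + 4628y - 39216
  leading term x: subtract (2164/43)·h_5 from 15148x - 84y² + 4628y - 39216 → -84y² + 34540/43y - 54632/43
  leading term y²: subtract (21/2)·h_6 from -84y² + 34540/43y - 54632/43 → -3953/43y + 7906/43
  leading term y: no divisor's leading term divides it; move -3953/43y to the remainder.
  leading term 1: no divisor's leading term divides it; move 7906/43 to the remainder.
  remainder -3953/43y + 7906/43 ≠ 0; add h_7 = -3953/43y + 7906/43 to the basis.

The other S-polynomials (S(f_2,f_3), S(f_2,h_4), S(f_1,h_5), S(f_2,h_5), S(f_3,h_5), S(h_4,h_5), S(f_1,h_6), S(f_2,h_6), S(f_3,h_6), S(h_4,h_6), S(h_5,h_6), S(f_1,h_7), S(f_2,h_7), S(f_3,h_7), S(h_4,h_7), S(h_5,h_7), S(h_6,h_7)) all reduce to 0 modulo the current basis, so we have a Gröbner basis.
Inter-reduce: drop elements whose leading term is divisible by another's, tail-reduce, and make monic.
Reduced Gröbner basis: {x - 2, y - 2}.

From the last basis element, y - 2 = 0, so y takes values in {2}. Each choice, substituted upward through the basis, yields the corresponding point(s) of the solution set.
  y = 2: the earlier basis element becomes x - 2 = 0, giving x = 2 — point (2, 2).
Substituting each solution back into the original system confirms all equations vanish.

{(2, 2)}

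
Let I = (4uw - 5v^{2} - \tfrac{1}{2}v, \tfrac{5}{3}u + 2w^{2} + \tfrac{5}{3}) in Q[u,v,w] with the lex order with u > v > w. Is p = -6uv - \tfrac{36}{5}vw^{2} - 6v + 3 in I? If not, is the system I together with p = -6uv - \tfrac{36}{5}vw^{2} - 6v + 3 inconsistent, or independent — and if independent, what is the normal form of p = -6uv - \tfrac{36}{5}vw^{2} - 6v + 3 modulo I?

Adjoining -6uv - \tfrac{36}{5}vw^{2} - 6v + 3 makes the ideal the whole ring: the system is inconsistent.

First compute the reduced Gröbner basis of I by Buchberger's algorithm.
f_1 = 4uw - 5v^{2} - \tfrac{1}{2}v, LT = uw.
f_2 = \tfrac{5}{3}u + 2w^{2} + \tfrac{5}{3}, LT = u.

S(f_1,f_2): lcm = uw. S = -\tfrac{5}{4}v^{2} - \tfrac{1}{8}v - \tfrac{6}{5}w^{3} - w.
  leading term v^{2}: no divisor's leading term divides it; move -\tfrac{5}{4}v^{2} to the remainder.
  leading term v: no divisor's leading term divides it; move -\tfrac{1}{8}v to the remainder.
  leading term w^{3}: no divisor's leading term divides it; move -\tfrac{6}{5}w^{3} to the remainder.
  leading term w: no divisor's leading term divides it; move -w to the remainder.
  remainder -\tfrac{5}{4}v^{2} - \tfrac{1}{8}v - \tfrac{6}{5}w^{3} - w ≠ 0; add h_3 = -\tfrac{5}{4}v^{2} - \tfrac{1}{8}v - \tfrac{6}{5}w^{3} - w to the basis.

The other S-polynomials (S(f_1,h_3), S(f_2,h_3)) all reduce to 0 modulo the current basis, so we have a Gröbner basis.
Inter-reduce: drop elements whose leading term is divisible by another's, tail-reduce, and make monic.
Reduced Gröbner basis: {u + \tfrac{6}{5}w^{2} + 1, v^{2} + \tfrac{1}{10}v + \tfrac{24}{25}w^{3} + \tfrac{4}{5}w}.
Label its elements g_1 = u + \tfrac{6}{5}w^{2} + 1, g_2 = v^{2} + \tfrac{1}{10}v + \tfrac{24}{25}w^{3} + \tfrac{4}{5}w.

Reduce p = -6uv - \tfrac{36}{5}vw^{2} - 6v + 3 modulo G:
  leading term uv: subtract (-6v)·g_1 from -6uv - \tfrac{36}{5}vw^{2} - 6v + 3 → 3
  leading term 1: no divisor's leading term divides it; move 3 to the remainder.
  normal form = 3.
The normal form is nonzero, so p ∉ I. Since p minus its normal form lies in I, I + (p) = I + (r) where r = 3; decide whether this ideal is the whole ring.
Here r = 3 is a nonzero constant, hence a unit: 1 ∈ I + (p), the Gröbner basis of I + (p) is {1}, and the enlarged system has no common solution — adjoining p is inconsistent.

The remainder on division by a Gröbner basis is unique — it is the normal form.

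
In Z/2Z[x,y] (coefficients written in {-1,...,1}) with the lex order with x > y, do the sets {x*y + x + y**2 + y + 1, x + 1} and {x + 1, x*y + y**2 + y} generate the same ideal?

Yes, the ideals are equal.

Since reduced Gröbner bases are canonical representatives of ideals under a given ordering, it suffices to compute and compare them.
Buchberger on the first generating set:
f_1 = x*y + x + y**2 + y + 1, LT = x*y.
f_2 = x + 1, LT = x.

S(f_1,f_2): lcm = x*y. S = x + y**2 + 1.
  reduce S modulo (f_1, f_2):
  remainder y**2 ≠ 0; add g_3 = y**2 to the basis.

The other S-polynomials (S(f_1,g_3), S(f_2,g_3)) all reduce to 0 modulo the current basis, so we have a Gröbner basis.
Inter-reduce: drop elements whose leading term is divisible by another's, tail-reduce, and make monic.
Reduced Gröbner basis: {x + 1, y**2}.

Buchberger on the second generating set:
h_1 = x + 1, LT = x.
h_2 = x*y + y**2 + y, LT = x*y.

S(h_1,h_2): lcm = x*y. S = y**2.
  reduce S modulo (h_1, h_2):
  remainder y**2 ≠ 0; add k_3 = y**2 to the basis.

The other S-polynomials (S(h_1,k_3), S(h_2,k_3)) all reduce to 0 modulo the current basis, so we have a Gröbner basis.
Inter-reduce: drop elements whose leading term is divisible by another's, tail-reduce, and make monic.
Reduced Gröbner basis: {x + 1, y**2}.

These coincide, so the ideals are equal.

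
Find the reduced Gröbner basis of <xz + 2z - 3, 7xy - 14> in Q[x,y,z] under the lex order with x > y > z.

f_1 = xz + 2z - 3, LT = xz.
f_2 = 7xy - 14, LT = xy.

S(f_1,f_2): lcm = xyz. S = 2yz - 3y + 2z.
  leading term yz: no divisor's leading term divides it; move 2yz to the remainder.
  leading term y: no divisor's leading term divides it; move -3y to the remainder.
  leading term z: no divisor's leading term divides it; move 2z to the remainder.
  remainder 2yz - 3y + 2z ≠ 0; add g_3 = 2yz - 3y + 2z to the basis.

The other S-polynomials (S(f_1,g_3), S(f_2,g_3)) all reduce to 0 modulo the current basis, so we have a Gröbner basis.

G = {xy - 2, xz + 2z - 3, yz - 3/2y + z}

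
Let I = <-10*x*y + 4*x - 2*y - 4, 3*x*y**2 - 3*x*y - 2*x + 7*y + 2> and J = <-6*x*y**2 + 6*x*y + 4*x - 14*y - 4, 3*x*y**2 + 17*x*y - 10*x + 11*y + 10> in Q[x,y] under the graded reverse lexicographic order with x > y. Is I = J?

Two ideals are equal iff their reduced Gröbner bases coincide (the reduced basis is unique for a fixed ordering).
Buchberger on the first generating set:
f_1 = -10*x*y + 4*x - 2*y - 4, LT = x*y.
f_2 = 3*x*y**2 - 3*x*y - 2*x + 7*y + 2, LT = x*y**2.

S(f_1,f_2): lcm = x*y**2. S = 3/5*x*y + 1/5*y**2 + 2/3*x - 29/15*y - 2/3.
  reduce S modulo (f_1, f_2):
  remainder 1/5*y**2 + 68/75*x - 154/75*y - 68/75 ≠ 0; add g_3 = 1/5*y**2 + 68/75*x - 154/75*y - 68/75 to the basis.

S(f_1,g_3): lcm = x*y**2. S = -68/15*x**2 + 148/15*x*y + 1/5*y**2 + 68/15*x + 2/5*y.
  reduce S modulo (f_1, f_2, g_3):
  remainder -68/15*x**2 + 568/75*x + 12/25*y - 76/25 ≠ 0; add g_4 = -68/15*x**2 + 568/75*x + 12/25*y - 76/25 to the basis.

The other S-polynomials (S(f_2,g_3), S(f_1,g_4), S(f_2,g_4), S(g_3,g_4)) all reduce to 0 modulo the current basis, so we have a Gröbner basis.
Inter-reduce: drop elements whose leading term is divisible by another's, tail-reduce, and make monic.
Reduced Gröbner basis: {x**2 - 142/85*x - 9/85*y + 57/85, x*y - 2/5*x + 1/5*y + 2/5, y**2 + 68/15*x - 154/15*y - 68/15}.

Buchberger on the second generating set:
h_1 = -6*x*y**2 + 6*x*y + 4*x - 14*y - 4, LT = x*y**2.
h_2 = 3*x*y**2 + 17*x*y - 10*x + 11*y + 10, LT = x*y**2.

S(h_1,h_2): lcm = x*y**2. S = -20/3*x*y + 8/3*x - 4/3*y - 8/3.
  reduce S modulo (h_1, h_2):
  remainder -20/3*x*y + 8/3*x - 4/3*y - 8/3 ≠ 0; add k_3 = -20/3*x*y + 8/3*x - 4/3*y - 8/3 to the basis.

S(h_1,k_3): lcm = x*y**2. S = -3/5*x*y - 1/5*y**2 - 2/3*x + 29/15*y + 2/3.
  reduce S modulo (h_1, h_2, k_3):
  remainder -1/5*y**2 - 68/75*x + 154/75*y + 68/75 ≠ 0; add k_4 = -1/5*y**2 - 68/75*x + 154/75*y + 68/75 to the basis.

S(h_1,k_4): lcm = x*y**2. S = -68/15*x**2 + 139/15*x*y + 58/15*x + 7/3*y + 2/3.
  reduce S modulo (h_1, h_2, k_3, k_4):
  remainder -68/15*x**2 + 568/75*x + 12/25*y - 76/25 ≠ 0; add k_5 = -68/15*x**2 + 568/75*x + 12/25*y - 76/25 to the basis.

The other S-polynomials (S(h_2,k_3), S(h_2,k_4), S(k_3,k_4), S(h_1,k_5), S(h_2,k_5), S(k_3,k_5), S(k_4,k_5)) all reduce to 0 modulo the current basis, so we have a Gröbner basis.
Inter-reduce: drop elements whose leading term is divisible by another's, tail-reduce, and make monic.
Reduced Gröbner basis: {x**2 - 142/85*x - 9/85*y + 57/85, x*y - 2/5*x + 1/5*y + 2/5, y**2 + 68/15*x - 154/15*y - 68/15}.

Same reduced basis, so the two generating sets span the same ideal.

Yes, the ideals are equal.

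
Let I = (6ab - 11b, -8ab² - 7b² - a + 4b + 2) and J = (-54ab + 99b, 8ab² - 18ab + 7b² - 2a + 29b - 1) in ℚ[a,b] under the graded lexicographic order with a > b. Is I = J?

No, the ideals differ.

Two ideals are equal iff their reduced Gröbner bases coincide (the reduced basis is unique for a fixed ordering).
Buchberger on the first generating set:
f_1 = 6ab - 11b, LT = ab.
f_2 = -8ab² - 7b² - a + 4b + 2, LT = ab².

S(f_1,f_2): lcm = ab². S = -65/24b² - ⅛a + ½b + ¼.
  leading term b²: no divisor's leading term divides it; move -65/24b² to the remainder.
  leading term a: no divisor's leading term divides it; move -⅛a to the remainder.
  leading term b: no divisor's leading term divides it; move ½b to the remainder.
  leading term 1: no divisor's leading term divides it; move ¼ to the remainder.
  remainder -65/24b² - ⅛a + ½b + ¼ ≠ 0; add g_3 = -65/24b² - ⅛a + ½b + ¼ to the basis.

S(f_1,g_3): lcm = ab². S = -3/65a² + 12/65ab - 11/6b² + 6/65a.
  leading term a²: no divisor's leading term divides it; move -3/65a² to the remainder.
  leading term ab: subtract (2/65)·f_1 from 12/65ab - 11/6b² + 6/65a → -11/6b² + 6/65a + 22/65b
  leading term b²: subtract (44/65)·g_3 from -11/6b² + 6/65a + 22/65b → 23/130a - 11/65
  leading term a: no divisor's leading term divides it; move 23/130a to the remainder.
  leading term 1: no divisor's leading term divides it; move -11/65 to the remainder.
  remainder -3/65a² + 23/130a - 11/65 ≠ 0; add g_4 = -3/65a² + 23/130a - 11/65 to the basis.

The other S-polynomials (S(f_2,g_3), S(f_1,g_4), S(f_2,g_4), S(g_3,g_4)) all reduce to 0 modulo the current basis, so we have a Gröbner basis.
Inter-reduce: drop elements whose leading term is divisible by another's, tail-reduce, and make monic.
Reduced Gröbner basis: {a² - 23/6a + 11/3, ab - 11/6b, b² + 3/65a - 12/65b - 6/65}.

Buchberger on the second generating set:
h_1 = -54ab + 99b, LT = ab.
h_2 = 8ab² - 18ab + 7b² - 2a + 29b - 1, LT = ab².

S(h_1,h_2): lcm = ab². S = 9/4ab - 65/24b² + ¼a - 29/8b + ⅛.
  leading term ab: subtract (-1/24)·h_1 from 9/4ab - 65/24b² + ¼a - 29/8b + ⅛ → -65/24b² + ¼a + ½b + ⅛
  leading term b²: no divisor's leading term divides it; move -65/24b² to the remainder.
  leading term a: no divisor's leading term divides it; move ¼a to the remainder.
  leading term b: no divisor's leading term divides it; move ½b to the remainder.
  leading term 1: no divisor's leading term divides it; move ⅛ to the remainder.
  remainder -65/24b² + ¼a + ½b + ⅛ ≠ 0; add k_3 = -65/24b² + ¼a + ½b + ⅛ to the basis.

S(h_1,k_3): lcm = ab². S = 6/65a² + 12/65ab - 11/6b² + 3/65a.
  leading term a²: no divisor's leading term divides it; move 6/65a² to the remainder.
  leading term ab: subtract (-2/585)·h_1 from 12/65ab - 11/6b² + 3/65a → -11/6b² + 3/65a + 22/65b
  leading term b²: subtract (44/65)·k_3 from -11/6b² + 3/65a + 22/65b → -8/65a - 11/130
  leading term a: no divisor's leading term divides it; move -8/65a to the remainder.
  leading term 1: no divisor's leading term divides it; move -11/130 to the remainder.
  remainder 6/65a² - 8/65a - 11/130 ≠ 0; add k_4 = 6/65a² - 8/65a - 11/130 to the basis.

The other S-polynomials (S(h_2,k_3), S(h_1,k_4), S(h_2,k_4), S(k_3,k_4)) all reduce to 0 modulo the current basis, so we have a Gröbner basis.
Inter-reduce: drop elements whose leading term is divisible by another's, tail-reduce, and make monic.
Reduced Gröbner basis: {a² - 4/3a - 11/12, ab - 11/6b, b² - 6/65a - 12/65b - 3/65}.

These differ, so the ideals are not equal.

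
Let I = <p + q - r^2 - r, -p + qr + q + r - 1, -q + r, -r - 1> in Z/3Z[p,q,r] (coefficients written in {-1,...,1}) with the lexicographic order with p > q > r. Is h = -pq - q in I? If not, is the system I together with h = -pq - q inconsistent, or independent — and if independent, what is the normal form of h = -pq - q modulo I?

Adjoining -pq - q makes the ideal the whole ring: the system is inconsistent.

First compute the reduced Gröbner basis of I by Buchberger's algorithm.
f_1 = p + q - r^2 - r, LT = p.
f_2 = -p + qr + q + r - 1, LT = p.
f_3 = -q + r, LT = q.
f_4 = -r - 1, LT = r.

The S-polynomials (S(f_1,f_2), S(f_1,f_3), S(f_1,f_4), S(f_2,f_3), S(f_2,f_4), S(f_3,f_4)) all reduce to 0 modulo the current basis, so we have a Gröbner basis.
Inter-reduce: drop elements whose leading term is divisible by another's, tail-reduce, and make monic.
Reduced Gröbner basis: {p - 1, q + 1, r + 1}.
Label its elements g_1 = p - 1, g_2 = q + 1, g_3 = r + 1.

Reduce h = -pq - q modulo G:
  leading term pq: subtract (-q)·g_1 from -pq - q → q
  leading term q: subtract (1)·g_2 from q → -1
  leading term 1: no divisor's leading term divides it; move -1 to the remainder.
  normal form = -1.
The normal form is nonzero, so h ∉ I. Since h minus its normal form lies in I, I + (h) = I + (n) where n = -1; decide whether this ideal is the whole ring.
Here n = -1 is a nonzero constant, hence a unit: 1 ∈ I + (h), the Gröbner basis of I + (h) is {1}, and the enlarged system has no common solution — adjoining h is inconsistent.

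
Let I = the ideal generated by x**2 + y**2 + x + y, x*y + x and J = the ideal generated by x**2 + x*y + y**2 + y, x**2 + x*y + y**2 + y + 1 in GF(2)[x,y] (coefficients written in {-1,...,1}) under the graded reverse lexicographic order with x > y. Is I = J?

Two ideals are equal iff their reduced Gröbner bases coincide (the reduced basis is unique for a fixed ordering).
Buchberger on the first generating set:
f_1 = x**2 + y**2 + x + y, LT = x**2.
f_2 = x*y + x, LT = x*y.

S(f_1,f_2): lcm = x**2*y. S = y**3 + x**2 + x*y + y**2.
  leading term y**3: no divisor's leading term divides it; move y**3 to the remainder.
  leading term x**2: subtract (1)·f_1 from x**2 + x*y + y**2 → x*y + x + y
  leading term x*y: subtract (1)·f_2 from x*y + x + y → y
  leading term y: no divisor's leading term divides it; move y to the remainder.
  remainder y**3 + y ≠ 0; add g_3 = y**3 + y to the basis.

The other S-polynomials (S(f_1,g_3), S(f_2,g_3)) all reduce to 0 modulo the current basis, so we have a Gröbner basis.
Inter-reduce: drop elements whose leading term is divisible by another's, tail-reduce, and make monic.
Reduced Gröbner basis: {y**3 + y, x**2 + y**2 + x + y, x*y + x}.

Buchberger on the second generating set:
h_1 = x**2 + x*y + y**2 + y, LT = x**2.
h_2 = x**2 + x*y + y**2 + y + 1, LT = x**2.

S(h_1,h_2): lcm = x**2. S = 1.
  leading term 1: no divisor's leading term divides it; move 1 to the remainder.
  remainder 1 ≠ 0; add k_3 = 1 to the basis.

The other S-polynomials (S(h_1,k_3), S(h_2,k_3)) all reduce to 0 modulo the current basis, so we have a Gröbner basis.
Inter-reduce: drop elements whose leading term is divisible by another's, tail-reduce, and make monic.
Reduced Gröbner basis: {1}.

Since the reduced bases disagree, the two ideals are not the same.

No, the ideals differ.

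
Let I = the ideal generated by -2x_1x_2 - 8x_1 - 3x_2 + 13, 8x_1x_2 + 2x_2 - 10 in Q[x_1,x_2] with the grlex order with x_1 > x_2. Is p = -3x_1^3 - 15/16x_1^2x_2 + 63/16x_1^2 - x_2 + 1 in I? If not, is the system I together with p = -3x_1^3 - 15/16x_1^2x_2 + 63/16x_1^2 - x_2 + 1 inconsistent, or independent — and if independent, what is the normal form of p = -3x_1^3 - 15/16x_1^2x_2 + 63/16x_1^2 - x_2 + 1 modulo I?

First compute the reduced Gröbner basis of I by Buchberger's algorithm.
f_1 = -2x_1x_2 - 8x_1 - 3x_2 + 13, LT = x_1x_2.
f_2 = 8x_1x_2 + 2x_2 - 10, LT = x_1x_2.

S(f_1,f_2): lcm = x_1x_2. S = 4x_1 + 5/4x_2 - 21/4.
  reduce S modulo (f_1, f_2):
  remainder 4x_1 + 5/4x_2 - 21/4 ≠ 0; add h_3 = 4x_1 + 5/4x_2 - 21/4 to the basis.

S(f_1,h_3): lcm = x_1x_2. S = -5/16x_2^2 + 4x_1 + 45/16x_2 - 13/2.
  reduce S modulo (f_1, f_2, h_3):
  remainder -5/16x_2^2 + 25/16x_2 - 5/4 ≠ 0; add h_4 = -5/16x_2^2 + 25/16x_2 - 5/4 to the basis.

The other S-polynomials (S(f_2,h_3), S(f_1,h_4), S(f_2,h_4), S(h_3,h_4)) all reduce to 0 modulo the current basis, so we have a Gröbner basis.
Inter-reduce: drop elements whose leading term is divisible by another's, tail-reduce, and make monic.
Reduced Gröbner basis: {x_2^2 - 5x_2 + 4, x_1 + 5/16x_2 - 21/16}.
Label its elements g_1 = x_2^2 - 5x_2 + 4, g_2 = x_1 + 5/16x_2 - 21/16.

Reduce p = -3x_1^3 - 15/16x_1^2x_2 + 63/16x_1^2 - x_2 + 1 modulo G:
  leading term x_1^3: subtract (-3x_1^2)·g_2 from -3x_1^3 - 15/16x_1^2x_2 + 63/16x_1^2 - x_2 + 1 → -x_2 + 1
  leading term x_2: no divisor's leading term divides it; move -x_2 to the remainder.
  leading term 1: no divisor's leading term divides it; move 1 to the remainder.
  normal form = -x_2 + 1.
The normal form is nonzero, so p ∉ I. Since p minus its normal form lies in I, I + (p) = I + (r) where r = -x_2 + 1; decide whether this ideal is the whole ring.
Run Buchberger on G together with r (pairs among the g_i already reduce to 0 since G is a Gröbner basis):
g_1 = x_2^2 - 5x_2 + 4, LT = x_2^2.
g_2 = x_1 + 5/16x_2 - 21/16, LT = x_1.
r = -x_2 + 1, LT = x_2.

The S-polynomials (S(g_1,g_2), S(g_1,r), S(g_2,r)) all reduce to 0 modulo the current basis, so we have a Gröbner basis.
Inter-reduce: drop elements whose leading term is divisible by another's, tail-reduce, and make monic.
Reduced Gröbner basis: {x_1 - 1, x_2 - 1}.
The reduced Gröbner basis of I + (p) is {x_1 - 1, x_2 - 1} ≠ {1}, a proper ideal, so the enlarged system stays consistent: p is independent of I, with normal form -x_2 + 1.

-3x_1^3 - 15/16x_1^2x_2 + 63/16x_1^2 - x_2 + 1 is independent of I; its normal form modulo I is -x_2 + 1.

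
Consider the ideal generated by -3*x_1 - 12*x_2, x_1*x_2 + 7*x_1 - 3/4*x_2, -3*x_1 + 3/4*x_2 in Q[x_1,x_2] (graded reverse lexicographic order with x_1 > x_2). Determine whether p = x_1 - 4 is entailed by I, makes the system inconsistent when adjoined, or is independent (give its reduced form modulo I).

Adjoining x_1 - 4 makes the ideal the whole ring: the system is inconsistent.

First compute the reduced Gröbner basis of I by Buchberger's algorithm.
f_1 = -3*x_1 - 12*x_2, LT = x_1.
f_2 = x_1*x_2 + 7*x_1 - 3/4*x_2, LT = x_1*x_2.
f_3 = -3*x_1 + 3/4*x_2, LT = x_1.

S(f_1,f_2): lcm = x_1*x_2. S = 4*x_2**2 - 7*x_1 + 3/4*x_2.
  leading term x_2**2: no divisor's leading term divides it; move 4*x_2**2 to the remainder.
  leading term x_1: subtract (7/3)·f_1 from -7*x_1 + 3/4*x_2 → 115/4*x_2
  leading term x_2: no divisor's leading term divides it; move 115/4*x_2 to the remainder.
  remainder 4*x_2**2 + 115/4*x_2 ≠ 0; add h_4 = 4*x_2**2 + 115/4*x_2 to the basis.

S(f_1,f_3): lcm = x_1. S = 17/4*x_2.
  leading term x_2: no divisor's leading term divides it; move 17/4*x_2 to the remainder.
  remainder 17/4*x_2 ≠ 0; add h_5 = 17/4*x_2 to the basis.

The other S-polynomials (S(f_2,f_3), S(f_1,h_4), S(f_2,h_4), S(f_3,h_4), S(f_1,h_5), S(f_2,h_5), S(f_3,h_5), S(h_4,h_5)) all reduce to 0 modulo the current basis, so we have a Gröbner basis.
Inter-reduce: drop elements whose leading term is divisible by another's, tail-reduce, and make monic.
Reduced Gröbner basis: {x_1, x_2}.
Label its elements g_1 = x_1, g_2 = x_2.

Reduce p = x_1 - 4 modulo G:
  leading term x_1: subtract (1)·g_1 from x_1 - 4 → -4
  leading term 1: no divisor's leading term divides it; move -4 to the remainder.
  normal form = -4.
The normal form is nonzero, so p ∉ I. Since p minus its normal form lies in I, I + (p) = I + (r) where r = -4; decide whether this ideal is the whole ring.
Here r = -4 is a nonzero constant, hence a unit: 1 ∈ I + (p), the Gröbner basis of I + (p) is {1}, and the enlarged system has no common solution — adjoining p is inconsistent.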